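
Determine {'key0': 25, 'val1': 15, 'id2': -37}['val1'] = 15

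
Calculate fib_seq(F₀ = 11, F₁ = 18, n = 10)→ F_2 = F_1 + F_0 = 29
F_3 = F_2 + F_1 = 47
F_4 = F_3 + F_2 = 76
...
= [11, 18, 29, 47, 76, 123, 199, 322, 521, 843]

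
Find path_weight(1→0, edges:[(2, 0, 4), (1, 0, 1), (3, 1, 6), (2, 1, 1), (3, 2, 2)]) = 1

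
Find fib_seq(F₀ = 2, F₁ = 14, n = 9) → F_2 = F_1 + F_0 = 16
F_3 = F_2 + F_1 = 30
F_4 = F_3 + F_2 = 46
...
= [2, 14, 16, 30, 46, 76, 122, 198, 320]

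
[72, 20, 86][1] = 20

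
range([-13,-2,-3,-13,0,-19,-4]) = 19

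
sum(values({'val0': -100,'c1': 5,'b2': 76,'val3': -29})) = (-100) + 5 + 76 + (-29)
= -48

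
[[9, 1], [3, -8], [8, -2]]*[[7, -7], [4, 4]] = C[0][0] = (9)*(7) + (1)*(4) = 67
C[0][1] = (9)*(-7) + (1)*(4) = -59
C[1][0] = (3)*(7) + (-8)*(4) = -11
C[1][1] = (3)*(-7) + (-8)*(4) = -53
C[2][0] = (8)*(7) + (-2)*(4) = 48
C[2][1] = (8)*(-7) + (-2)*(4) = -64
= [[67, -59], [-11, -53], [48, -64]]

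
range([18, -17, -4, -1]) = 35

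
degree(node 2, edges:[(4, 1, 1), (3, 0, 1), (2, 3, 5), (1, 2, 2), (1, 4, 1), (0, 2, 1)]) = incident: (2,3), (1,2), (0,2)
= 3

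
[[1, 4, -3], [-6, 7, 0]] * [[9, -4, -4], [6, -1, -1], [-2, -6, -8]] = [[39, 10, 16], [-12, 17, 17]]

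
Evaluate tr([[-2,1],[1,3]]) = diagonal: (-2) + 3
= 1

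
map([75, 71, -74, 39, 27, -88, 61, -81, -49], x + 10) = 75+10=85, 71+10=81, -74+10=-64, 39+10=49, 27+10=37, -88+10=-78, 61+10=71, -81+10=-71, -49+10=-39
= [85, 81, -64, 49, 37, -78, 71, -71, -39]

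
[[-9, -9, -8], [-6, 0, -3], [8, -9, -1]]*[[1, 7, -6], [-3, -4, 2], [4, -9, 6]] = C[0][0] = (-9)*(1) + (-9)*(-3) + (-8)*(4) = -14
C[0][1] = (-9)*(7) + (-9)*(-4) + (-8)*(-9) = 45
C[0][2] = (-9)*(-6) + (-9)*(2) + (-8)*(6) = -12
C[1][0] = (-6)*(1) + (0)*(-3) + (-3)*(4) = -18
C[1][1] = (-6)*(7) + (0)*(-4) + (-3)*(-9) = -15
C[1][2] = (-6)*(-6) + (0)*(2) + (-3)*(6) = 18
... (3 more cells)
= [[-14, 45, -12], [-18, -15, 18], [31, 101, -72]]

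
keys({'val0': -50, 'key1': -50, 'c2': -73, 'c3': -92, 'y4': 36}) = ['val0', 'key1', 'c2', 'c3', 'y4']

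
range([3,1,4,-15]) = 19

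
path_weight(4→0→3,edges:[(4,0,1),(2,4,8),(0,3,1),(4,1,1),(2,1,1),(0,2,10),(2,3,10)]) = w(4→0)=1 + w(0→3)=1
= 2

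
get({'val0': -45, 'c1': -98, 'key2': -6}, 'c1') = -98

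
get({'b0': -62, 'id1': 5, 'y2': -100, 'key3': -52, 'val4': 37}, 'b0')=-62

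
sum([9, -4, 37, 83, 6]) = 131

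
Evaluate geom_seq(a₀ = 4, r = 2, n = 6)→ a_0 = 4*2^0 = 4
a_1 = 4*2^1 = 8
a_2 = 4*2^2 = 16
...
= [4, 8, 16, 32, 64, 128]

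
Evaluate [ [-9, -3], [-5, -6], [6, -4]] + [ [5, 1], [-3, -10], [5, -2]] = [[-4, -2], [-8, -16], [11, -6]]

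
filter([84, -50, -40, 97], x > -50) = [84, -40, 97]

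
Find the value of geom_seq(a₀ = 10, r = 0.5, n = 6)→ [10.0, 5.0, 2.5, 1.25, 0.625, 0.3125]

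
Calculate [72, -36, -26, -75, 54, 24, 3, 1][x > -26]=keep x where x > -26: 72✓, -36✗, -26✗, -75✗, 54✓, 24✓, 3✓, 1✓
= [72, 54, 24, 3, 1]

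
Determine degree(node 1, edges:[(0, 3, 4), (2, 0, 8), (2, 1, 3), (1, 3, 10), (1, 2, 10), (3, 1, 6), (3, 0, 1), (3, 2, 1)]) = 4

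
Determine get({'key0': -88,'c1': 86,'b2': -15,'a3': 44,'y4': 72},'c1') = 86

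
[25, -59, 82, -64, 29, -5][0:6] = [25, -59, 82, -64, 29, -5]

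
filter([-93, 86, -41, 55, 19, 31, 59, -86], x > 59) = [86]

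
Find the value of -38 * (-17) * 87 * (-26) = -1461252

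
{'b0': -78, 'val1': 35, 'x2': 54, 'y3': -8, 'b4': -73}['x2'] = 54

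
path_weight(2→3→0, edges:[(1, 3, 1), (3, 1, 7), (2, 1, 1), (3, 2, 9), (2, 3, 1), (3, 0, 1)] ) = w(2→3)=1 + w(3→0)=1
= 2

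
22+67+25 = 114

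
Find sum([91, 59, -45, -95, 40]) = 91 + 59 + (-45) + (-95) + 40
= 50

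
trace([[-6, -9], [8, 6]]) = 0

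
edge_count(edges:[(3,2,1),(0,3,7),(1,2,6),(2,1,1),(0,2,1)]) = 5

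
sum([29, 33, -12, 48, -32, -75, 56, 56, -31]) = 72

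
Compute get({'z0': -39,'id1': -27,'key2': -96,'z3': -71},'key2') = -96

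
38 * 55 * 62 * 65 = 8422700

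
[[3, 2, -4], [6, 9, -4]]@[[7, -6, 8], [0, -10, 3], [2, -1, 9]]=[[13, -34, -6], [34, -122, 39]]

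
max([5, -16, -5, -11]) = 5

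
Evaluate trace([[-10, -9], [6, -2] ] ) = diagonal: (-10) + (-2)
= -12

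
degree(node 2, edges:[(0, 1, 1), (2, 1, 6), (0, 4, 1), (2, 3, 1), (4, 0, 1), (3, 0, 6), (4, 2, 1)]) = 3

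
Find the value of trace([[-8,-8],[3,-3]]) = diagonal: (-8) + (-3)
= -11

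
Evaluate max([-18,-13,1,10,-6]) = 10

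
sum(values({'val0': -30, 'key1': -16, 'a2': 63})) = (-30) + (-16) + 63
= 17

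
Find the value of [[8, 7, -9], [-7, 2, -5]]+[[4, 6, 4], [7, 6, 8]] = [[12, 13, -5], [0, 8, 3]]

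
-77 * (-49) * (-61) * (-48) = 11047344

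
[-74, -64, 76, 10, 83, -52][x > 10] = [76, 83]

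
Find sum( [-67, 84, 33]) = 50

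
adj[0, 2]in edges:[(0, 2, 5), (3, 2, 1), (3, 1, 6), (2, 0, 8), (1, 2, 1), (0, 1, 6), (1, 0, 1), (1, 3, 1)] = 5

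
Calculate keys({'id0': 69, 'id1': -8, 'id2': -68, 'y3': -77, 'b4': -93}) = ['id0', 'id1', 'id2', 'y3', 'b4']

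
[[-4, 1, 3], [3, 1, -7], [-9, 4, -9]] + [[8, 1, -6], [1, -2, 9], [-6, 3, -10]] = [[4, 2, -3], [4, -1, 2], [-15, 7, -19]]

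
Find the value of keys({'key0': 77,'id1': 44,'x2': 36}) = ['key0', 'id1', 'x2']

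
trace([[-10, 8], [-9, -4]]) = diagonal: (-10) + (-4)
= -14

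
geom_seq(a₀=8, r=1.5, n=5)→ a_0 = 8*1.5^0 = 8.0
a_1 = 8*1.5^1 = 12.0
a_2 = 8*1.5^2 = 18.0
...
= [8.0, 12.0, 18.0, 27.0, 40.5]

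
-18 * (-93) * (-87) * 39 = -5679882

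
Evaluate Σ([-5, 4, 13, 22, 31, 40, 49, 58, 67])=279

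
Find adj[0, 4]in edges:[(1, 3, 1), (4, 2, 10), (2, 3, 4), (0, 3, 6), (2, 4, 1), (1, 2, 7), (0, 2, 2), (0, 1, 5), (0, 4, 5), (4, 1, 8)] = 5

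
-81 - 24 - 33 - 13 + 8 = -143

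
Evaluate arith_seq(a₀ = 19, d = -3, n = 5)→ a_0 = 19 + 0*-3 = 19
a_1 = 19 + 1*-3 = 16
a_2 = 19 + 2*-3 = 13
...
= [19, 16, 13, 10, 7]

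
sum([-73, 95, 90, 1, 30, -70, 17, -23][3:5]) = 31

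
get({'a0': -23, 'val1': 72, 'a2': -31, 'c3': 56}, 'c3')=56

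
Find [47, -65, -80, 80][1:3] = [-65, -80]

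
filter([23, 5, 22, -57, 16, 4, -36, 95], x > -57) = [23, 5, 22, 16, 4, -36, 95]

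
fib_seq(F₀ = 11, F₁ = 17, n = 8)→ F_2 = F_1 + F_0 = 28
F_3 = F_2 + F_1 = 45
F_4 = F_3 + F_2 = 73
...
= [11, 17, 28, 45, 73, 118, 191, 309]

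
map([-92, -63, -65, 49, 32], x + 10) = -92+10=-82, -63+10=-53, -65+10=-55, 49+10=59, 32+10=42
= [-82, -53, -55, 59, 42]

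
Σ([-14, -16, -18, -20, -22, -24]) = (-14) + (-16) + (-18) + (-20) + (-22) + (-24)
= -114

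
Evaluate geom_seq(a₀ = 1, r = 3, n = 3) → [1, 3, 9]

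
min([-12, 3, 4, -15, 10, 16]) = -15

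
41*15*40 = 24600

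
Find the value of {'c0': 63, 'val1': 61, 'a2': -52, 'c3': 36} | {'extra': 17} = {'c0': 63, 'val1': 61, 'a2': -52, 'c3': 36, 'extra': 17}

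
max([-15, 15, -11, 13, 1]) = 15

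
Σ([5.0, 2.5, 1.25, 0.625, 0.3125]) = 5.0 + 2.5 + 1.25 + 0.625 + 0.3125
= 9.6875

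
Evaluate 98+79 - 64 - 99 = 14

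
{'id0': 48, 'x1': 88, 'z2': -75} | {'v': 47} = {'id0': 48, 'x1': 88, 'z2': -75, 'v': 47}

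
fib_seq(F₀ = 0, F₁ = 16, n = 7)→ [0, 16, 16, 32, 48, 80, 128]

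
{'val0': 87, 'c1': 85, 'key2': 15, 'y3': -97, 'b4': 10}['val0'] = 87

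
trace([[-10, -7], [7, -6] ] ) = diagonal: (-10) + (-6)
= -16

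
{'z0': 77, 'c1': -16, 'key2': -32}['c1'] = -16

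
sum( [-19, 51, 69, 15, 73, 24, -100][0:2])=slice → [-19, 51]
(-19) + 51
= 32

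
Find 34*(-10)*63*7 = -149940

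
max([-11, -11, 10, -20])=10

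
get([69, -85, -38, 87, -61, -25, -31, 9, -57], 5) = -25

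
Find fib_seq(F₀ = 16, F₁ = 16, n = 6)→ [16, 16, 32, 48, 80, 128]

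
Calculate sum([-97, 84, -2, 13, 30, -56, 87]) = (-97) + 84 + (-2) + 13 + 30 + (-56) + 87
= 59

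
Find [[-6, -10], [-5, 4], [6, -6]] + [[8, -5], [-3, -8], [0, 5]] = [[2, -15], [-8, -4], [6, -1]]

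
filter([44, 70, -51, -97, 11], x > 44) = keep x where x > 44: 44✗, 70✓, -51✗, -97✗, 11✗
= [70]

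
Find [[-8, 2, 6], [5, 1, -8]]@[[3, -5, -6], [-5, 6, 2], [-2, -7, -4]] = [[-46, 10, 28], [26, 37, 4]]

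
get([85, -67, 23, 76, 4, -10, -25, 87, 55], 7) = 87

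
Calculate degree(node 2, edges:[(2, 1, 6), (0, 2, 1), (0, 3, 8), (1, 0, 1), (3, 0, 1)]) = incident: (2,1), (0,2)
= 2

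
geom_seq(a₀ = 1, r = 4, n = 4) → [1, 4, 16, 64]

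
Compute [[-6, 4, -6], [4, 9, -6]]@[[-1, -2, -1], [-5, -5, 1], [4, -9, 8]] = [[-38, 46, -38], [-73, 1, -43]]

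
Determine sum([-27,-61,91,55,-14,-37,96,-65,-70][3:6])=slice → [55, -14, -37]
55 + (-14) + (-37)
= 4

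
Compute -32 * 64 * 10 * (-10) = 204800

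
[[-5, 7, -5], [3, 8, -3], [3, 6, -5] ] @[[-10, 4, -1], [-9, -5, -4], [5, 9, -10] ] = C[0][0] = (-5)*(-10) + (7)*(-9) + (-5)*(5) = -38
C[0][1] = (-5)*(4) + (7)*(-5) + (-5)*(9) = -100
C[0][2] = (-5)*(-1) + (7)*(-4) + (-5)*(-10) = 27
C[1][0] = (3)*(-10) + (8)*(-9) + (-3)*(5) = -117
C[1][1] = (3)*(4) + (8)*(-5) + (-3)*(9) = -55
C[1][2] = (3)*(-1) + (8)*(-4) + (-3)*(-10) = -5
... (3 more cells)
= [[-38, -100, 27], [-117, -55, -5], [-109, -63, 23]]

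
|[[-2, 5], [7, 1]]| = -37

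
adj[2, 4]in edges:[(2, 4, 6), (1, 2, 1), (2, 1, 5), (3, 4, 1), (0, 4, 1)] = 6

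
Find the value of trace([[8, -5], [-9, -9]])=diagonal: 8 + (-9)
= -1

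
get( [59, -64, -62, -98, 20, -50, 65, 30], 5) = -50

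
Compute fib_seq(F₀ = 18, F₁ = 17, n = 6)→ F_2 = F_1 + F_0 = 35
F_3 = F_2 + F_1 = 52
F_4 = F_3 + F_2 = 87
...
= [18, 17, 35, 52, 87, 139]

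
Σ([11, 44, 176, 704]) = 11 + 44 + 176 + 704
= 935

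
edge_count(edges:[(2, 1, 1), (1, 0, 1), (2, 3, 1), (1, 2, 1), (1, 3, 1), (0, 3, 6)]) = 6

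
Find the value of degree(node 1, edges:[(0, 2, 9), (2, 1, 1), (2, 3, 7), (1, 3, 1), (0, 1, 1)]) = incident: (2,1), (1,3), (0,1)
= 3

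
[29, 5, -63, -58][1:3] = [5, -63]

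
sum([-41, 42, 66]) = 67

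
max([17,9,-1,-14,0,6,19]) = 19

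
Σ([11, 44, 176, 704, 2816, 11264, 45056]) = 11 + 44 + 176 + 704 + 2816 + 11264 + 45056
= 60071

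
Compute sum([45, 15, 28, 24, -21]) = 45 + 15 + 28 + 24 + (-21)
= 91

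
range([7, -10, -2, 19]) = 29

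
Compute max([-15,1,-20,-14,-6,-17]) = 1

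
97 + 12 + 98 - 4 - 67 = 136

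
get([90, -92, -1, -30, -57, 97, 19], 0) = 90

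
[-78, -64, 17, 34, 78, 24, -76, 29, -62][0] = -78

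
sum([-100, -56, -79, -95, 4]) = -326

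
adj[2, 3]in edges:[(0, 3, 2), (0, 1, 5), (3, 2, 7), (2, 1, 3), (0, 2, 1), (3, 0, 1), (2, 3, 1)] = 1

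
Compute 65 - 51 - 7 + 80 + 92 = 179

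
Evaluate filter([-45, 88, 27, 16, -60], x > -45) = [88, 27, 16]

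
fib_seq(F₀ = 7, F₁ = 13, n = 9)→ F_2 = F_1 + F_0 = 20
F_3 = F_2 + F_1 = 33
F_4 = F_3 + F_2 = 53
...
= [7, 13, 20, 33, 53, 86, 139, 225, 364]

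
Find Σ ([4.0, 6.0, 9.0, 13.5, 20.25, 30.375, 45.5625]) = 4.0 + 6.0 + 9.0 + 13.5 + 20.25 + 30.375 + 45.5625
= 128.6875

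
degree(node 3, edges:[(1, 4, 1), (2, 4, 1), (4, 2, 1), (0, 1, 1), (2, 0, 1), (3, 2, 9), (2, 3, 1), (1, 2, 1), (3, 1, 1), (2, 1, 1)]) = incident: (3,2), (2,3), (3,1)
= 3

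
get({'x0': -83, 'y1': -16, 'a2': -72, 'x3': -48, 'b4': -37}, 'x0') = -83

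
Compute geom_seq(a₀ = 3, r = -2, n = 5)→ [3, -6, 12, -24, 48]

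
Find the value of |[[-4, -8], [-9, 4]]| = -88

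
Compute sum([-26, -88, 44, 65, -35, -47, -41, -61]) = -189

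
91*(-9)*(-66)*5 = 270270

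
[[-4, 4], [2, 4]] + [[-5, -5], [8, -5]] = [[-9, -1], [10, -1]]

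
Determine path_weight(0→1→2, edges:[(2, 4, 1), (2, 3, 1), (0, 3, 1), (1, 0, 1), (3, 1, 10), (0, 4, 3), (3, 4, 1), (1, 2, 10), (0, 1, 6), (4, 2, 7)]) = w(0→1)=6 + w(1→2)=10
= 16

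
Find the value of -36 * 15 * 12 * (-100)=648000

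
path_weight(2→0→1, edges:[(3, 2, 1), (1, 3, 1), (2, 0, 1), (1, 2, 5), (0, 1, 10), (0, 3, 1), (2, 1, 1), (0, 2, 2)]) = w(2→0)=1 + w(0→1)=10
= 11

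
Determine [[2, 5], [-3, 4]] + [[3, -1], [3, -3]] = [[5, 4], [0, 1]]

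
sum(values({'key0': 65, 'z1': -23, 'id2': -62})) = 65 + (-23) + (-62)
= -20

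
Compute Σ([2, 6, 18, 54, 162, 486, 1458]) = 2186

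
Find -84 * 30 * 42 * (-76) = 8043840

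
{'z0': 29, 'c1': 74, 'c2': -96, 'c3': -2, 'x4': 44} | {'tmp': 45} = {'z0': 29, 'c1': 74, 'c2': -96, 'c3': -2, 'x4': 44, 'tmp': 45}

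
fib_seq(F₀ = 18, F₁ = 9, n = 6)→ F_2 = F_1 + F_0 = 27
F_3 = F_2 + F_1 = 36
F_4 = F_3 + F_2 = 63
...
= [18, 9, 27, 36, 63, 99]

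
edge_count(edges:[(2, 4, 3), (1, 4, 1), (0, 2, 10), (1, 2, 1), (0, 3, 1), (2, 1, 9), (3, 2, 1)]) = 7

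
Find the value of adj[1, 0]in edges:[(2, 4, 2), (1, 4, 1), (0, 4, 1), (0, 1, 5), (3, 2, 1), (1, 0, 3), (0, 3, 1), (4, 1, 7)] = 3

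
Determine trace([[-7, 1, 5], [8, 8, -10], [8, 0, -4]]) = -3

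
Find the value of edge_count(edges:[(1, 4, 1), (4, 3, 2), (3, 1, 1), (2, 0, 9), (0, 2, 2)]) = 5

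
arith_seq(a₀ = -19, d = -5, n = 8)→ a_0 = -19 + 0*-5 = -19
a_1 = -19 + 1*-5 = -24
a_2 = -19 + 2*-5 = -29
...
= [-19, -24, -29, -34, -39, -44, -49, -54]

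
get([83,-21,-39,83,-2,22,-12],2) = -39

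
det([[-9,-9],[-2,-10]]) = 72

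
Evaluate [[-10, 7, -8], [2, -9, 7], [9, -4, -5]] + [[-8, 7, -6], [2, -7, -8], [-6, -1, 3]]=[[-18, 14, -14], [4, -16, -1], [3, -5, -2]]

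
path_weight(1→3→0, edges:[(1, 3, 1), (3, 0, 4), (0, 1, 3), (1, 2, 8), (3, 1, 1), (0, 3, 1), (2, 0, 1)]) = 5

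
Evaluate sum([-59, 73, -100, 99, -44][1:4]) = 72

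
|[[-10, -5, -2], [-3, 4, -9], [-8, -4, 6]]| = (1)*(-10)*det([[4, -9], [-4, 6]]) + (-1)*(-5)*det([[-3, -9], [-8, 6]]) + (1)*(-2)*det([[-3, 4], [-8, -4]])
= 120 + -450 + -88
= -418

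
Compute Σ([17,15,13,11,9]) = 65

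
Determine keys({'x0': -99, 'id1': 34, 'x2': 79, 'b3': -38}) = ['x0', 'id1', 'x2', 'b3']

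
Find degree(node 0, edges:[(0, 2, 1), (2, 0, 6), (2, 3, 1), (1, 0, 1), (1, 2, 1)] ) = 3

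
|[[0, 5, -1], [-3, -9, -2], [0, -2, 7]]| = (1)*(0)*det([[-9, -2], [-2, 7]]) + (-1)*(5)*det([[-3, -2], [0, 7]]) + (1)*(-1)*det([[-3, -9], [0, -2]])
= 0 + 105 + -6
= 99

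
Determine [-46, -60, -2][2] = -2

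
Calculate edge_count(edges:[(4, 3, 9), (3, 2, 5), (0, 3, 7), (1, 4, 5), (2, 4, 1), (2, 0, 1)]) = 6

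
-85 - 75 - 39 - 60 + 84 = -175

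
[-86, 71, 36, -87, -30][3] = -87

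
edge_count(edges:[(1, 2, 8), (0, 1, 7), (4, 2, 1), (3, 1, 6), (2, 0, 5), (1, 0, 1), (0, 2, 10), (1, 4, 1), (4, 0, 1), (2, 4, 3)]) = 10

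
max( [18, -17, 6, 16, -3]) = 18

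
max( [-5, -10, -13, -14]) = -5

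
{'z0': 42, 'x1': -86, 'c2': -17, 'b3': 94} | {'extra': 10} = {'z0': 42, 'x1': -86, 'c2': -17, 'b3': 94, 'extra': 10}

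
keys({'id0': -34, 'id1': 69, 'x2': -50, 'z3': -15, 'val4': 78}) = ['id0', 'id1', 'x2', 'z3', 'val4']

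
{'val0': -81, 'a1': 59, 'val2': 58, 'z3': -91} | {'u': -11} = {'val0': -81, 'a1': 59, 'val2': 58, 'z3': -91, 'u': -11}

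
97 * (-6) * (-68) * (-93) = -3680568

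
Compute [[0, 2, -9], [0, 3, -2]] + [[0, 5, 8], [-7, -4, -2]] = [[0, 7, -1], [-7, -1, -4]]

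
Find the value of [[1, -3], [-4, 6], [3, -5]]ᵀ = [[1, -4, 3], [-3, 6, -5]]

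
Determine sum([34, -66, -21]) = 34 + (-66) + (-21)
= -53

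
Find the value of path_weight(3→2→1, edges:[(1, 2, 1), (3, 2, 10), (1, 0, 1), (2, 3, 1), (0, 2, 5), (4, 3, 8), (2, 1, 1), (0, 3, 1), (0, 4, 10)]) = 11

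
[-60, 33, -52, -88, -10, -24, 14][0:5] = [-60, 33, -52, -88, -10]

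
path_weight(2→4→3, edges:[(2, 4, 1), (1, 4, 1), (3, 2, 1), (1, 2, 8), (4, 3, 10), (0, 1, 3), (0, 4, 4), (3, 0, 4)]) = 11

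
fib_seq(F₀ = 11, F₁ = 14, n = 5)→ F_2 = F_1 + F_0 = 25
F_3 = F_2 + F_1 = 39
F_4 = F_3 + F_2 = 64
= [11, 14, 25, 39, 64]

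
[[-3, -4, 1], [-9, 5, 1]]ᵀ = [[-3, -9], [-4, 5], [1, 1]]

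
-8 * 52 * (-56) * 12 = 279552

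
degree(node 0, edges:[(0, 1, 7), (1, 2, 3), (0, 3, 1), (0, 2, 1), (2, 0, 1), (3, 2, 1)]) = incident: (0,1), (0,3), (0,2), (2,0)
= 4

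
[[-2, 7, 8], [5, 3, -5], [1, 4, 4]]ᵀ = [[-2, 5, 1], [7, 3, 4], [8, -5, 4]]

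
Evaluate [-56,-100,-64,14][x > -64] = keep x where x > -64: -56✓, -100✗, -64✗, 14✓
= [-56, 14]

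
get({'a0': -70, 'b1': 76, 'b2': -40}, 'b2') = -40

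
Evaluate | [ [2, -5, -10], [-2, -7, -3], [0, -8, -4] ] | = -112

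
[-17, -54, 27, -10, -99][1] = -54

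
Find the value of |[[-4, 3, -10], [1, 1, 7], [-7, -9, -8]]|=-323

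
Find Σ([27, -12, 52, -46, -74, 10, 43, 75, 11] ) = 27 + (-12) + 52 + (-46) + (-74) + 10 + 43 + 75 + 11
= 86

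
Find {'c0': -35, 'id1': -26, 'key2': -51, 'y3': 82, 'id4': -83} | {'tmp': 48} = {'c0': -35, 'id1': -26, 'key2': -51, 'y3': 82, 'id4': -83, 'tmp': 48}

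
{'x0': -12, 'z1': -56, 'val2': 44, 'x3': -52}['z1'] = -56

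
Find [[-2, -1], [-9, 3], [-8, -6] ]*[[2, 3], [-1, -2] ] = C[0][0] = (-2)*(2) + (-1)*(-1) = -3
C[0][1] = (-2)*(3) + (-1)*(-2) = -4
C[1][0] = (-9)*(2) + (3)*(-1) = -21
C[1][1] = (-9)*(3) + (3)*(-2) = -33
C[2][0] = (-8)*(2) + (-6)*(-1) = -10
C[2][1] = (-8)*(3) + (-6)*(-2) = -12
= [[-3, -4], [-21, -33], [-10, -12]]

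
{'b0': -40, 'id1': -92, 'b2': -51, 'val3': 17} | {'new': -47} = {'b0': -40, 'id1': -92, 'b2': -51, 'val3': 17, 'new': -47}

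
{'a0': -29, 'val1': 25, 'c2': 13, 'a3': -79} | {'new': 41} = {'a0': -29, 'val1': 25, 'c2': 13, 'a3': -79, 'new': 41}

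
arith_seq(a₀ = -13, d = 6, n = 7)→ [-13, -7, -1, 5, 11, 17, 23]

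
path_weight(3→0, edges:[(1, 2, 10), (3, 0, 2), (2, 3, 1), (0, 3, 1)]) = 2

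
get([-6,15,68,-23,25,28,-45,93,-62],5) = 28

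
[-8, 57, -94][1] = 57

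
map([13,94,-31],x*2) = [26, 188, -62]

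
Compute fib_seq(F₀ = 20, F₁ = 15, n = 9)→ [20, 15, 35, 50, 85, 135, 220, 355, 575]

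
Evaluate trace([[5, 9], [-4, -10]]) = diagonal: 5 + (-10)
= -5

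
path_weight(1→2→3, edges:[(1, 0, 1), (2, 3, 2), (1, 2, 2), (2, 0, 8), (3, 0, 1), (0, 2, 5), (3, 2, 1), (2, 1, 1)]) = 4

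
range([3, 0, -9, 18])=27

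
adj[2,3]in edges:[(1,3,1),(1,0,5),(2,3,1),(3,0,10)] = 1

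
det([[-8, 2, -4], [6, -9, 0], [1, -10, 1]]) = 264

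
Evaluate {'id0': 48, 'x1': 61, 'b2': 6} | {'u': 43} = {'id0': 48, 'x1': 61, 'b2': 6, 'u': 43}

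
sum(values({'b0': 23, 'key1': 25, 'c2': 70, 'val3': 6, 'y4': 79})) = 23 + 25 + 70 + 6 + 79
= 203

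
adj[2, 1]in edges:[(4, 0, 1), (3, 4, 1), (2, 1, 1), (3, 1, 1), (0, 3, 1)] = 1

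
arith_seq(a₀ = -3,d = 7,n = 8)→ [-3, 4, 11, 18, 25, 32, 39, 46]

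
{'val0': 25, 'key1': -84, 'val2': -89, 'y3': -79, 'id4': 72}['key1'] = -84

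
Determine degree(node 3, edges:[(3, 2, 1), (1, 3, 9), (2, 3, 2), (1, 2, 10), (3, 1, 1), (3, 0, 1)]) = incident: (3,2), (1,3), (2,3), (3,1), (3,0)
= 5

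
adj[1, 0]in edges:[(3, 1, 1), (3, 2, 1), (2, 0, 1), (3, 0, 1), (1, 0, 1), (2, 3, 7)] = 1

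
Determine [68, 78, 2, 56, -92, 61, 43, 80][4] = -92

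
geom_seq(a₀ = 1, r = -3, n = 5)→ [1, -3, 9, -27, 81]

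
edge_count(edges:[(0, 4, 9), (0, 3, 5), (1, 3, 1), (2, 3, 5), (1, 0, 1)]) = 5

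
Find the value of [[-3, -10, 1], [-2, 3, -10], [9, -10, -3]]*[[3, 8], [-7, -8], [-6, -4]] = C[0][0] = (-3)*(3) + (-10)*(-7) + (1)*(-6) = 55
C[0][1] = (-3)*(8) + (-10)*(-8) + (1)*(-4) = 52
C[1][0] = (-2)*(3) + (3)*(-7) + (-10)*(-6) = 33
C[1][1] = (-2)*(8) + (3)*(-8) + (-10)*(-4) = 0
C[2][0] = (9)*(3) + (-10)*(-7) + (-3)*(-6) = 115
C[2][1] = (9)*(8) + (-10)*(-8) + (-3)*(-4) = 164
= [[55, 52], [33, 0], [115, 164]]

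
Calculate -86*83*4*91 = -2598232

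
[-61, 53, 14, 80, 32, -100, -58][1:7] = [53, 14, 80, 32, -100, -58]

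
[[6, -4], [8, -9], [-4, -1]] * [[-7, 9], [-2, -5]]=[[-34, 74], [-38, 117], [30, -31]]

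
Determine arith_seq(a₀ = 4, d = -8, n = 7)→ [4, -4, -12, -20, -28, -36, -44]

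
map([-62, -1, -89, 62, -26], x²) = (-62)²=3844, (-1)²=1, (-89)²=7921, (62)²=3844, (-26)²=676
= [3844, 1, 7921, 3844, 676]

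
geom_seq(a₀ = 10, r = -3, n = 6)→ [10, -30, 90, -270, 810, -2430]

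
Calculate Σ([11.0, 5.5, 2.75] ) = 19.25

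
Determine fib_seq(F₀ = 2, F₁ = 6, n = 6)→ [2, 6, 8, 14, 22, 36]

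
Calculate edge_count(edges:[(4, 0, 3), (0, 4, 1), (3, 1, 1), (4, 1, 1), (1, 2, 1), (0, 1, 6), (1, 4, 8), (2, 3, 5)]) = 8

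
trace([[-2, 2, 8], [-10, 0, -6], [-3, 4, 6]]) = 4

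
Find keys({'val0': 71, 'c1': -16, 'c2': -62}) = ['val0', 'c1', 'c2']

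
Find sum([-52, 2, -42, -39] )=(-52) + 2 + (-42) + (-39)
= -131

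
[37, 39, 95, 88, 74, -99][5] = -99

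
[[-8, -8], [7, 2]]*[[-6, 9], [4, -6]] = C[0][0] = (-8)*(-6) + (-8)*(4) = 16
C[0][1] = (-8)*(9) + (-8)*(-6) = -24
C[1][0] = (7)*(-6) + (2)*(4) = -34
C[1][1] = (7)*(9) + (2)*(-6) = 51
= [[16, -24], [-34, 51]]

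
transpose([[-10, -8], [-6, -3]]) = [[-10, -6], [-8, -3]]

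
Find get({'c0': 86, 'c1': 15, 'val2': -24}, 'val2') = -24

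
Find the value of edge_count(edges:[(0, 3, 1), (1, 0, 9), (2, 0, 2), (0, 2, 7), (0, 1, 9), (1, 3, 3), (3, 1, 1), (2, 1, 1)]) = 8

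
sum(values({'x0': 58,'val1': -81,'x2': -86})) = 58 + (-81) + (-86)
= -109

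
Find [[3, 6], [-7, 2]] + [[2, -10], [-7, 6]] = [[5, -4], [-14, 8]]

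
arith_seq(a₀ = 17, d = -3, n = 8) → [17, 14, 11, 8, 5, 2, -1, -4]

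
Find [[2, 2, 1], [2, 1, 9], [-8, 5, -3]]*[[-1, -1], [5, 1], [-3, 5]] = [[5, 5], [-24, 44], [42, -2]]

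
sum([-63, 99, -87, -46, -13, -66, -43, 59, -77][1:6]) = slice → [99, -87, -46, -13, -66]
99 + (-87) + (-46) + (-13) + (-66)
= -113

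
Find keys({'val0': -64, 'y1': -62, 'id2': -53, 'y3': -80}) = ['val0', 'y1', 'id2', 'y3']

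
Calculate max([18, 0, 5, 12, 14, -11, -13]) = 18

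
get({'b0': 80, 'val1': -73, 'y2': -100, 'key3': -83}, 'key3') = -83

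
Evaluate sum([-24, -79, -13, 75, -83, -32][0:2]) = -103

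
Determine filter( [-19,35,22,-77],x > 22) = keep x where x > 22: -19✗, 35✓, 22✗, -77✗
= [35]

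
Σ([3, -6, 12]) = 3 + -6 + 12
= 9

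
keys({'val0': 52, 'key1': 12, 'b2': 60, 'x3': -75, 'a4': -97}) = ['val0', 'key1', 'b2', 'x3', 'a4']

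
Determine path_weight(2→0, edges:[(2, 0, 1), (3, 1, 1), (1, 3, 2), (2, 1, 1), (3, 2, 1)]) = 1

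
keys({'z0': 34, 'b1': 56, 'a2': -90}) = ['z0', 'b1', 'a2']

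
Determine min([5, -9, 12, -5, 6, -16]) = -16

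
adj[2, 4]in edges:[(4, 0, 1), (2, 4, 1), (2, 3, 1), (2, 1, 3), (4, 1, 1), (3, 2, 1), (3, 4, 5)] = 1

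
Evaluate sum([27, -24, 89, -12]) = 80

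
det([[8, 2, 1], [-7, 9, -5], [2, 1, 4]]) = (1)*(8)*det([[9, -5], [1, 4]]) + (-1)*(2)*det([[-7, -5], [2, 4]]) + (1)*(1)*det([[-7, 9], [2, 1]])
= 328 + 36 + -25
= 339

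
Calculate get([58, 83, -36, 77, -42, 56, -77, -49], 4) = -42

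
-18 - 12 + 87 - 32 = 25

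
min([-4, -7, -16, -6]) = -16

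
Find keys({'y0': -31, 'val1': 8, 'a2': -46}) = ['y0', 'val1', 'a2']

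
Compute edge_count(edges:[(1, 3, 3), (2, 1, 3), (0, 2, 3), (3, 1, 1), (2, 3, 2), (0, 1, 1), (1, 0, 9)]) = 7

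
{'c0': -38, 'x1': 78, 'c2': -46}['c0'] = -38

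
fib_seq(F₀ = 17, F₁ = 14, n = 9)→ [17, 14, 31, 45, 76, 121, 197, 318, 515]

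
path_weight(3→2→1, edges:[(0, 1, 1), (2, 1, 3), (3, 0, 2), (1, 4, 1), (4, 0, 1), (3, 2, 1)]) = 4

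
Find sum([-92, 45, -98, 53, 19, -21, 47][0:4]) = slice → [-92, 45, -98, 53]
(-92) + 45 + (-98) + 53
= -92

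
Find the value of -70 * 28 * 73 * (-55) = 7869400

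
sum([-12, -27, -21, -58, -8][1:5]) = slice → [-27, -21, -58, -8]
(-27) + (-21) + (-58) + (-8)
= -114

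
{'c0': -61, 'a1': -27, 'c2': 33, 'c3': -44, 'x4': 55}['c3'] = -44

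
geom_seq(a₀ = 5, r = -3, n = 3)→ [5, -15, 45]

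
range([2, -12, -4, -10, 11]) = 23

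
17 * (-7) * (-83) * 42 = 414834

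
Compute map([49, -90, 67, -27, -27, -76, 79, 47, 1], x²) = (49)²=2401, (-90)²=8100, (67)²=4489, (-27)²=729, (-27)²=729, (-76)²=5776, (79)²=6241, (47)²=2209, (1)²=1
= [2401, 8100, 4489, 729, 729, 5776, 6241, 2209, 1]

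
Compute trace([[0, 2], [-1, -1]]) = -1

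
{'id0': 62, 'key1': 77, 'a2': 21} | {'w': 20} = {'id0': 62, 'key1': 77, 'a2': 21, 'w': 20}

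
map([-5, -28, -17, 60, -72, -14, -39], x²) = [25, 784, 289, 3600, 5184, 196, 1521]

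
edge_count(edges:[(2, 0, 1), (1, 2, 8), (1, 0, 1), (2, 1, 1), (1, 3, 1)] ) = 5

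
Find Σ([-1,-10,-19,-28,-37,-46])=-141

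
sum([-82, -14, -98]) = (-82) + (-14) + (-98)
= -194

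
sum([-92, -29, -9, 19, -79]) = (-92) + (-29) + (-9) + 19 + (-79)
= -190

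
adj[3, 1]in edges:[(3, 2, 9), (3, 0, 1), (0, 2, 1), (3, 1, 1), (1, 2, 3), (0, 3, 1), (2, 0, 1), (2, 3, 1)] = 1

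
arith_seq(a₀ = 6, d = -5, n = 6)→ a_0 = 6 + 0*-5 = 6
a_1 = 6 + 1*-5 = 1
a_2 = 6 + 2*-5 = -4
...
= [6, 1, -4, -9, -14, -19]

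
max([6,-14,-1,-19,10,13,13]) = 13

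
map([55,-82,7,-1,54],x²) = [3025, 6724, 49, 1, 2916]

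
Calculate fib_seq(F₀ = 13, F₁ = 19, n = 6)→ F_2 = F_1 + F_0 = 32
F_3 = F_2 + F_1 = 51
F_4 = F_3 + F_2 = 83
...
= [13, 19, 32, 51, 83, 134]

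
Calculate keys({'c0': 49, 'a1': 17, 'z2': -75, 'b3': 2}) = ['c0', 'a1', 'z2', 'b3']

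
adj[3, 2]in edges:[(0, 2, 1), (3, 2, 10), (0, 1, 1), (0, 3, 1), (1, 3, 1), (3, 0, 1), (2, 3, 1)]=10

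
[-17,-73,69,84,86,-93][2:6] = [69, 84, 86, -93]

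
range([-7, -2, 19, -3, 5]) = 26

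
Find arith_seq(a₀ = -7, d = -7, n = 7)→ a_0 = -7 + 0*-7 = -7
a_1 = -7 + 1*-7 = -14
a_2 = -7 + 2*-7 = -21
...
= [-7, -14, -21, -28, -35, -42, -49]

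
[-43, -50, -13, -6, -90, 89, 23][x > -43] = [-13, -6, 89, 23]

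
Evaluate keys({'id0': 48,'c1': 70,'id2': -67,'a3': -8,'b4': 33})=['id0', 'c1', 'id2', 'a3', 'b4']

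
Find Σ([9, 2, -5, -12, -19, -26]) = -51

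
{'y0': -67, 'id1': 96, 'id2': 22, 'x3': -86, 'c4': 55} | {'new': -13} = {'y0': -67, 'id1': 96, 'id2': 22, 'x3': -86, 'c4': 55, 'new': -13}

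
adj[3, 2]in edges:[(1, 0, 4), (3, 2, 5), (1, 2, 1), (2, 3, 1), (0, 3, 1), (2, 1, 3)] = 5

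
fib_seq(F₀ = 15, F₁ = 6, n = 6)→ F_2 = F_1 + F_0 = 21
F_3 = F_2 + F_1 = 27
F_4 = F_3 + F_2 = 48
...
= [15, 6, 21, 27, 48, 75]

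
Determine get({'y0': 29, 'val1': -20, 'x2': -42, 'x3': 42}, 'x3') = 42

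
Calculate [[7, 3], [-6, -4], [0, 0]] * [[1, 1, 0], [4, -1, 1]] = [[19, 4, 3], [-22, -2, -4], [0, 0, 0]]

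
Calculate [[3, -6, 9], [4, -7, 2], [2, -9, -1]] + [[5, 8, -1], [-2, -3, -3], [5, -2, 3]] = [[8, 2, 8], [2, -10, -1], [7, -11, 2]]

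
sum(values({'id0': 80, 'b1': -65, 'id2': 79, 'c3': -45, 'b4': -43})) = 6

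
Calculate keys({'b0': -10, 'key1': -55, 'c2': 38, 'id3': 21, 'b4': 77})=['b0', 'key1', 'c2', 'id3', 'b4']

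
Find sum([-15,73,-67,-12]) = (-15) + 73 + (-67) + (-12)
= -21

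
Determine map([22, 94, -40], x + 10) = [32, 104, -30]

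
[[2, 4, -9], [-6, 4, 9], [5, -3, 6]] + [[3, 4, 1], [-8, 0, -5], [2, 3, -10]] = [[5, 8, -8], [-14, 4, 4], [7, 0, -4]]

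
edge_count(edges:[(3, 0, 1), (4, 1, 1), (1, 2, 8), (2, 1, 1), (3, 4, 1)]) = 5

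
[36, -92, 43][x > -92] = keep x where x > -92: 36✓, -92✗, 43✓
= [36, 43]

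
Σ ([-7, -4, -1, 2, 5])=(-7) + (-4) + (-1) + 2 + 5
= -5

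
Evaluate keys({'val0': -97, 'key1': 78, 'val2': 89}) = ['val0', 'key1', 'val2']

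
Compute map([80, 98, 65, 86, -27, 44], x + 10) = 80+10=90, 98+10=108, 65+10=75, 86+10=96, -27+10=-17, 44+10=54
= [90, 108, 75, 96, -17, 54]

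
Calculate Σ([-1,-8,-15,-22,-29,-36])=(-1) + (-8) + (-15) + (-22) + (-29) + (-36)
= -111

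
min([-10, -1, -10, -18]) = -18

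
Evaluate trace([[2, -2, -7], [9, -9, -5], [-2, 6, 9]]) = 2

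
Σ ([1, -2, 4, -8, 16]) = 1 + -2 + 4 + -8 + 16
= 11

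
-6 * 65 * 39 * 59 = -897390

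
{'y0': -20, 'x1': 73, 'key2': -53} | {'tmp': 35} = {'y0': -20, 'x1': 73, 'key2': -53, 'tmp': 35}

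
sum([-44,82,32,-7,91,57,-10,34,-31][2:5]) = 116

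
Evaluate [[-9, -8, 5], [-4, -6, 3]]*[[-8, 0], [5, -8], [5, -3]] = [[57, 49], [17, 39]]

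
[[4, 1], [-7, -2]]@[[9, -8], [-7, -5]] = [[29, -37], [-49, 66]]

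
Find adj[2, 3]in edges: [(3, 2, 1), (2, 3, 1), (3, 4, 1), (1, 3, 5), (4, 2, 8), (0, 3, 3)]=1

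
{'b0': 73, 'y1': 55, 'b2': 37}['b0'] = 73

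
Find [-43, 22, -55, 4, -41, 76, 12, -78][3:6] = [4, -41, 76]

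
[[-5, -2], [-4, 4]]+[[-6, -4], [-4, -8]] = [[-11, -6], [-8, -4]]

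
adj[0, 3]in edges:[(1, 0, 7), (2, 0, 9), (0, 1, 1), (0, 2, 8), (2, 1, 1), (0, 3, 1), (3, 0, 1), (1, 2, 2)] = 1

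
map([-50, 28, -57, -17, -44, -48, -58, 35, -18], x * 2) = -50*2=-100, 28*2=56, -57*2=-114, -17*2=-34, -44*2=-88, -48*2=-96, -58*2=-116, 35*2=70, -18*2=-36
= [-100, 56, -114, -34, -88, -96, -116, 70, -36]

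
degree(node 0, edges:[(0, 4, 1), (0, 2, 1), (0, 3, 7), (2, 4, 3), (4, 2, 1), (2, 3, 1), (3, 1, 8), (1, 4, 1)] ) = 3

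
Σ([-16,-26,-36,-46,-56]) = (-16) + (-26) + (-36) + (-46) + (-56)
= -180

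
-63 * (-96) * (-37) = -223776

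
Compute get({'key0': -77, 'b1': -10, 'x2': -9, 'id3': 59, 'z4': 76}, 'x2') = -9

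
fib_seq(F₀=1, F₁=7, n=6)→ F_2 = F_1 + F_0 = 8
F_3 = F_2 + F_1 = 15
F_4 = F_3 + F_2 = 23
...
= [1, 7, 8, 15, 23, 38]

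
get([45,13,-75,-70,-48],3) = -70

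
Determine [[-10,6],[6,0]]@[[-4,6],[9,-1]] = C[0][0] = (-10)*(-4) + (6)*(9) = 94
C[0][1] = (-10)*(6) + (6)*(-1) = -66
C[1][0] = (6)*(-4) + (0)*(9) = -24
C[1][1] = (6)*(6) + (0)*(-1) = 36
= [[94, -66], [-24, 36]]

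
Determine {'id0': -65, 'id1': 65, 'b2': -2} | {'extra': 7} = {'id0': -65, 'id1': 65, 'b2': -2, 'extra': 7}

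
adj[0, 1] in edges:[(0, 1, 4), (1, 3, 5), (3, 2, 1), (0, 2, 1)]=4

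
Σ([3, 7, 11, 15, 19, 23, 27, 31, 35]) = 3 + 7 + 11 + 15 + 19 + 23 + 27 + 31 + 35
= 171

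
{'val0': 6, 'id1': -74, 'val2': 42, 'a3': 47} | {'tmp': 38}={'val0': 6, 'id1': -74, 'val2': 42, 'a3': 47, 'tmp': 38}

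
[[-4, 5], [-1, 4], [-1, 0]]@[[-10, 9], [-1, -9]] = [[35, -81], [6, -45], [10, -9]]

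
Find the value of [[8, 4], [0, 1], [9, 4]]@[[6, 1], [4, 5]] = C[0][0] = (8)*(6) + (4)*(4) = 64
C[0][1] = (8)*(1) + (4)*(5) = 28
C[1][0] = (0)*(6) + (1)*(4) = 4
C[1][1] = (0)*(1) + (1)*(5) = 5
C[2][0] = (9)*(6) + (4)*(4) = 70
C[2][1] = (9)*(1) + (4)*(5) = 29
= [[64, 28], [4, 5], [70, 29]]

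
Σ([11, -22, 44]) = 11 + -22 + 44
= 33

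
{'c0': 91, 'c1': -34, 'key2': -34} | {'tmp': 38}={'c0': 91, 'c1': -34, 'key2': -34, 'tmp': 38}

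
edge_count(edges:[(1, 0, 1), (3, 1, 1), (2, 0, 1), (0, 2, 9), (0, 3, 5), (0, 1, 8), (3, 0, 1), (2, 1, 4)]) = 8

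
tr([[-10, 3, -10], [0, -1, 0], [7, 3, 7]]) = diagonal: (-10) + (-1) + 7
= -4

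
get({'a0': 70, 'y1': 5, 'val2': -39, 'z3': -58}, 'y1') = 5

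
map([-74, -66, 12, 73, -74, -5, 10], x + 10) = -74+10=-64, -66+10=-56, 12+10=22, 73+10=83, -74+10=-64, -5+10=5, 10+10=20
= [-64, -56, 22, 83, -64, 5, 20]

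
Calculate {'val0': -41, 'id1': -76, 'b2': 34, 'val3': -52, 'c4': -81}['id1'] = -76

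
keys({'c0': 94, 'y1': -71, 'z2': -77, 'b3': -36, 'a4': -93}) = ['c0', 'y1', 'z2', 'b3', 'a4']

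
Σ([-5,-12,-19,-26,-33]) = -95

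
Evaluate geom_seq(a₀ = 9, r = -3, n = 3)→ [9, -27, 81]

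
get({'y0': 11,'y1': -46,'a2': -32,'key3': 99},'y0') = 11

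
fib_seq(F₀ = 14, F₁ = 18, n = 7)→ F_2 = F_1 + F_0 = 32
F_3 = F_2 + F_1 = 50
F_4 = F_3 + F_2 = 82
...
= [14, 18, 32, 50, 82, 132, 214]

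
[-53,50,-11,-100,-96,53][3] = -100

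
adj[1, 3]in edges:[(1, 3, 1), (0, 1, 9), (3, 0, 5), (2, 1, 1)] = 1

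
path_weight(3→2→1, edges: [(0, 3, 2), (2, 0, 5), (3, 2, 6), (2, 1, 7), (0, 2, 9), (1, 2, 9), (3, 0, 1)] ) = w(3→2)=6 + w(2→1)=7
= 13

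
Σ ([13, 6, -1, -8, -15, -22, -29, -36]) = 13 + 6 + (-1) + (-8) + (-15) + (-22) + (-29) + (-36)
= -92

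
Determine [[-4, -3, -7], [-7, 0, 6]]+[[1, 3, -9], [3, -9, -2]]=[[-3, 0, -16], [-4, -9, 4]]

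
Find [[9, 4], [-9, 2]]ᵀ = [[9, -9], [4, 2]]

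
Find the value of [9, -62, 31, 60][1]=-62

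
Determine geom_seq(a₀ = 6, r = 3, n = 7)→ [6, 18, 54, 162, 486, 1458, 4374]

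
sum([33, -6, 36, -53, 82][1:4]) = slice → [-6, 36, -53]
(-6) + 36 + (-53)
= -23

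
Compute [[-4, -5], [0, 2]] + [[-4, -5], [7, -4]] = [[-8, -10], [7, -2]]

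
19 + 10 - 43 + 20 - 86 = -80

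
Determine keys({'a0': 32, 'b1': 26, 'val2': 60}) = ['a0', 'b1', 'val2']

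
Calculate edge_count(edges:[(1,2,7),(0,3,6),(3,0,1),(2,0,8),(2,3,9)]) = 5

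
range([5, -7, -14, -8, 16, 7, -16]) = 32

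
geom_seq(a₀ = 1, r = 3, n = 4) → [1, 3, 9, 27]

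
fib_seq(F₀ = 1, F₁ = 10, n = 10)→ [1, 10, 11, 21, 32, 53, 85, 138, 223, 361]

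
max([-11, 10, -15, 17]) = 17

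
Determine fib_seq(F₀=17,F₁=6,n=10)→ F_2 = F_1 + F_0 = 23
F_3 = F_2 + F_1 = 29
F_4 = F_3 + F_2 = 52
...
= [17, 6, 23, 29, 52, 81, 133, 214, 347, 561]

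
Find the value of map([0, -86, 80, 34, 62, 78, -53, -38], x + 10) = [10, -76, 90, 44, 72, 88, -43, -28]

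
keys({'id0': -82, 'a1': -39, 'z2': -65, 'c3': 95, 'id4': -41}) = ['id0', 'a1', 'z2', 'c3', 'id4']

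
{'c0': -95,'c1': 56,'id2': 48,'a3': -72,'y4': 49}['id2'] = 48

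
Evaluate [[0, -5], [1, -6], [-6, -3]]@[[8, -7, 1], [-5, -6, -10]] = C[0][0] = (0)*(8) + (-5)*(-5) = 25
C[0][1] = (0)*(-7) + (-5)*(-6) = 30
C[0][2] = (0)*(1) + (-5)*(-10) = 50
C[1][0] = (1)*(8) + (-6)*(-5) = 38
C[1][1] = (1)*(-7) + (-6)*(-6) = 29
C[1][2] = (1)*(1) + (-6)*(-10) = 61
... (3 more cells)
= [[25, 30, 50], [38, 29, 61], [-33, 60, 24]]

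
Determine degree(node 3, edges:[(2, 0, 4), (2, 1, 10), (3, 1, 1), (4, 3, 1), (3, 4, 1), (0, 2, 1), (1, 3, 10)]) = 4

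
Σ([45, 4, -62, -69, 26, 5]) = -51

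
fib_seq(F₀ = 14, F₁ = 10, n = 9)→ F_2 = F_1 + F_0 = 24
F_3 = F_2 + F_1 = 34
F_4 = F_3 + F_2 = 58
...
= [14, 10, 24, 34, 58, 92, 150, 242, 392]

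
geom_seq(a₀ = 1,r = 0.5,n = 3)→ a_0 = 1*0.5^0 = 1.0
a_1 = 1*0.5^1 = 0.5
a_2 = 1*0.5^2 = 0.25
= [1.0, 0.5, 0.25]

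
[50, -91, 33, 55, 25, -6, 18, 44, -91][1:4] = [-91, 33, 55]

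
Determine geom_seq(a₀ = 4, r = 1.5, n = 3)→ [4.0, 6.0, 9.0]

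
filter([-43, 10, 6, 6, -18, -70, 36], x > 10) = keep x where x > 10: -43✗, 10✗, 6✗, 6✗, -18✗, -70✗, 36✓
= [36]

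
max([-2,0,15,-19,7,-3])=15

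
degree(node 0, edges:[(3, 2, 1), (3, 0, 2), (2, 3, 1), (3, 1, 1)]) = 1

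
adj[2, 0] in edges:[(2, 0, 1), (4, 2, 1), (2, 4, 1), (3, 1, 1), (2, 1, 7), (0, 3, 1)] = 1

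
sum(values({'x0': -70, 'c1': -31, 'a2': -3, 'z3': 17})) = -87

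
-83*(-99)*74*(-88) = -53509104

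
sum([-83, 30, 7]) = -46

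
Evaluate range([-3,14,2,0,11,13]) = 17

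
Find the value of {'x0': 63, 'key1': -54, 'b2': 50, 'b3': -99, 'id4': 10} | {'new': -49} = {'x0': 63, 'key1': -54, 'b2': 50, 'b3': -99, 'id4': 10, 'new': -49}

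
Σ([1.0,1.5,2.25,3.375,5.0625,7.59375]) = 20.78125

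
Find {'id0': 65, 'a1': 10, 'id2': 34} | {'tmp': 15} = {'id0': 65, 'a1': 10, 'id2': 34, 'tmp': 15}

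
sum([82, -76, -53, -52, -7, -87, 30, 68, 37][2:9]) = slice → [-53, -52, -7, -87, 30, 68, 37]
(-53) + (-52) + (-7) + (-87) + 30 + 68 + 37
= -64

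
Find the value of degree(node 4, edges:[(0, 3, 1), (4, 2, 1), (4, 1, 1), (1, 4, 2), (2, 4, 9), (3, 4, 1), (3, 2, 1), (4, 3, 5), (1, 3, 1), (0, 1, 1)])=6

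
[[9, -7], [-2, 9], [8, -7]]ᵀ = [[9, -2, 8], [-7, 9, -7]]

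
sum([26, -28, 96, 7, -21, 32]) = 26 + (-28) + 96 + 7 + (-21) + 32
= 112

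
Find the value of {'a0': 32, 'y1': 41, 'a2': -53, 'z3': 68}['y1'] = 41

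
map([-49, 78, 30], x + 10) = -49+10=-39, 78+10=88, 30+10=40
= [-39, 88, 40]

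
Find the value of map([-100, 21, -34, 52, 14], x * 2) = -100*2=-200, 21*2=42, -34*2=-68, 52*2=104, 14*2=28
= [-200, 42, -68, 104, 28]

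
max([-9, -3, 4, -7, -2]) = 4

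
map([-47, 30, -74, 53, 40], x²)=[2209, 900, 5476, 2809, 1600]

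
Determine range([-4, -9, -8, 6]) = 15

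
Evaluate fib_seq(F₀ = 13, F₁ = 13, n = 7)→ [13, 13, 26, 39, 65, 104, 169]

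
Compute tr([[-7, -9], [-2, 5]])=diagonal: (-7) + 5
= -2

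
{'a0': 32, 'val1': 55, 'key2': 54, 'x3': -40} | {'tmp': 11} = {'a0': 32, 'val1': 55, 'key2': 54, 'x3': -40, 'tmp': 11}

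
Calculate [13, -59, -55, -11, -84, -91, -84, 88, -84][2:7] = [-55, -11, -84, -91, -84]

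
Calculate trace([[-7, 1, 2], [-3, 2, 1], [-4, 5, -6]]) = -11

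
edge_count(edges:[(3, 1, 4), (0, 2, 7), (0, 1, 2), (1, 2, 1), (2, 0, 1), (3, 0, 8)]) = 6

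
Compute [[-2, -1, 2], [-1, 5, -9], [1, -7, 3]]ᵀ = [[-2, -1, 1], [-1, 5, -7], [2, -9, 3]]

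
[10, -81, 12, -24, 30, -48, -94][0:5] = [10, -81, 12, -24, 30]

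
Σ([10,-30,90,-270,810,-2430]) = 10 + -30 + 90 + -270 + 810 + -2430
= -1820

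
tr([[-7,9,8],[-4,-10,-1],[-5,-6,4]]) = -13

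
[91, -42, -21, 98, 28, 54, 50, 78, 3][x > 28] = [91, 98, 54, 50, 78]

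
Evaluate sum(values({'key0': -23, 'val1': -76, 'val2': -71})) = (-23) + (-76) + (-71)
= -170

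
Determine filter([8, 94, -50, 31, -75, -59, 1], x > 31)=keep x where x > 31: 8✗, 94✓, -50✗, 31✗, -75✗, -59✗, 1✗
= [94]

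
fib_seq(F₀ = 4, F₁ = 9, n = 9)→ [4, 9, 13, 22, 35, 57, 92, 149, 241]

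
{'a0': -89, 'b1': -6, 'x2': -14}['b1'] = -6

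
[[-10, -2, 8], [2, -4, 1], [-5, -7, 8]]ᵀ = [[-10, 2, -5], [-2, -4, -7], [8, 1, 8]]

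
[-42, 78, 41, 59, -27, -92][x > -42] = [78, 41, 59, -27]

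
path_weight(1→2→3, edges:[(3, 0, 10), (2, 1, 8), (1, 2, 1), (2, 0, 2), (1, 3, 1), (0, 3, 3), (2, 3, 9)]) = w(1→2)=1 + w(2→3)=9
= 10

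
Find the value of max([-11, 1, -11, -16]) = 1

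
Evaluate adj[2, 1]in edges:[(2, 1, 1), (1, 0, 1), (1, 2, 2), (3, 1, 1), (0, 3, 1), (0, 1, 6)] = 1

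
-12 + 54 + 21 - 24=39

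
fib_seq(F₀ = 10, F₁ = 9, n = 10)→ F_2 = F_1 + F_0 = 19
F_3 = F_2 + F_1 = 28
F_4 = F_3 + F_2 = 47
...
= [10, 9, 19, 28, 47, 75, 122, 197, 319, 516]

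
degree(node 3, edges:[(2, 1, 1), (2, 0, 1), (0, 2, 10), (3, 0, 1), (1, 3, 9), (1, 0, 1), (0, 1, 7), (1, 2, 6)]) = 2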